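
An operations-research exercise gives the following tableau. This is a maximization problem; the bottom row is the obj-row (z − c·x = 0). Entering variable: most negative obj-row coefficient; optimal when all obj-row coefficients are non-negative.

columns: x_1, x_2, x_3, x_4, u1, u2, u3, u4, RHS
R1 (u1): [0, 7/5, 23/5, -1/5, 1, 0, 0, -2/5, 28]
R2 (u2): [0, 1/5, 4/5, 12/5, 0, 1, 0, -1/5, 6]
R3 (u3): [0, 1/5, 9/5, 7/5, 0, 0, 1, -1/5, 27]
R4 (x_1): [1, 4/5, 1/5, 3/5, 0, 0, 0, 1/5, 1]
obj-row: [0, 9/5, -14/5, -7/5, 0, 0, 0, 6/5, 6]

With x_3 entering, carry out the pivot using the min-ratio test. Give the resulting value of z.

Ratio test on column x_3 — row 1: 28/(23/5) = 140/23; row 2: 6/(4/5) = 15/2; row 3: 27/(9/5) = 15; row 4: 1/(1/5) = 5. Minimum is 5 at row 4 (x_1 leaves); pivot element 1/5.
Pivot on row 4; the obj-row RHS becomes 6 − (-14/5)·5 = 20.

20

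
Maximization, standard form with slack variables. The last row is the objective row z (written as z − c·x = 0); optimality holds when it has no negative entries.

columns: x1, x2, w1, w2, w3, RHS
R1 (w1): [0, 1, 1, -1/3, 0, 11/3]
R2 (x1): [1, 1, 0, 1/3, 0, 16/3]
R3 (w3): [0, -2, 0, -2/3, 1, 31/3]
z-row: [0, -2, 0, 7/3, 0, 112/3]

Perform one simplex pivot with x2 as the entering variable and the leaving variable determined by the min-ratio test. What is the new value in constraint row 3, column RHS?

Ratio test on column x2 — row 1: (11/3)/1 = 11/3; row 2: (16/3)/1 = 16/3; row 3: entry -2 ≤ 0. Minimum is 11/3 at row 1 (w1 leaves); pivot element 1.
Divide row 1 by 1; eliminate column x2 from the other rows.
Row 3 update in column RHS: 31/3 − (-2)·(11/3) = 53/3.

53/3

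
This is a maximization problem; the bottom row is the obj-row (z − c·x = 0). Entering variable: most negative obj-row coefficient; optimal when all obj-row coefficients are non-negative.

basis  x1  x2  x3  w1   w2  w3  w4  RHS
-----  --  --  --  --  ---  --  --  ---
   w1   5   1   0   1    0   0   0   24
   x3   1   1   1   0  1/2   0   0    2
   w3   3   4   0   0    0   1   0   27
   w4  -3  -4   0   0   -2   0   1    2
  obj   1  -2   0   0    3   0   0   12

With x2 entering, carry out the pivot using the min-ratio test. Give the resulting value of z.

16

Ratio test on column x2 — row 1: 24/1 = 24; row 2: 2/1 = 2; row 3: 27/4 = 27/4; row 4: entry -4 ≤ 0. Minimum is 2 at row 2 (x3 leaves); pivot element 1.
Pivot on row 2; the obj-row RHS becomes 12 − (-2)·2 = 16.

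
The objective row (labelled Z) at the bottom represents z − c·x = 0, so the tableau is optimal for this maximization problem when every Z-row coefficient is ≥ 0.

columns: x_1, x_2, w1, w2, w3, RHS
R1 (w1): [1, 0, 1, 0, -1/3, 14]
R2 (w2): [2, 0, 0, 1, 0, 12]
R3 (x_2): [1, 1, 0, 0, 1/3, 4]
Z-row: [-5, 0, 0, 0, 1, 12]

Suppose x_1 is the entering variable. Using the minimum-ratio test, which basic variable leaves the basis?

Column x_1 entries and ratios — w1: 14/1 = 14; w2: 12/2 = 6; x_2: 4/1 = 4.
Smallest ratio is 4 in the row of x_2, so x_2 leaves.

x_2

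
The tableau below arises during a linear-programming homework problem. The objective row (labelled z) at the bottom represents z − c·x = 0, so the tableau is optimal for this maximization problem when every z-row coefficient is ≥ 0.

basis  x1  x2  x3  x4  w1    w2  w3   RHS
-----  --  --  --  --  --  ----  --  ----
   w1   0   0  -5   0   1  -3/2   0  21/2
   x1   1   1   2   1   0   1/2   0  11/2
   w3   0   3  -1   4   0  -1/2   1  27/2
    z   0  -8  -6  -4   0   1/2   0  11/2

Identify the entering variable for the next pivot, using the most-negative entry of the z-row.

Negative z-row entries: x2: -8, x3: -6, x4: -4.
The most negative is -8 in column x2, so x2 enters.

x2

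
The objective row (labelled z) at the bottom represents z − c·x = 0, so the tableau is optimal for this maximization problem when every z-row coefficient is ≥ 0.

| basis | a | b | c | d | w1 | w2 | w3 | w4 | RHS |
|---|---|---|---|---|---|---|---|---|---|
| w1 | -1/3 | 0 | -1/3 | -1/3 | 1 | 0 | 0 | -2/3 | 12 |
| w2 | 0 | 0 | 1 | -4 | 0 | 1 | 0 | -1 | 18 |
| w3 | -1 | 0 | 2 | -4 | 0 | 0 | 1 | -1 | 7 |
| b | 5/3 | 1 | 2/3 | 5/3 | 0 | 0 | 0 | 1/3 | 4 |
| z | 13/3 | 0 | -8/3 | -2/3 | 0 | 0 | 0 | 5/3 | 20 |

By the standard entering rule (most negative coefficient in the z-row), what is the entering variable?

c

Negative z-row entries: c: -8/3, d: -2/3.
The most negative is -8/3 in column c, so c enters.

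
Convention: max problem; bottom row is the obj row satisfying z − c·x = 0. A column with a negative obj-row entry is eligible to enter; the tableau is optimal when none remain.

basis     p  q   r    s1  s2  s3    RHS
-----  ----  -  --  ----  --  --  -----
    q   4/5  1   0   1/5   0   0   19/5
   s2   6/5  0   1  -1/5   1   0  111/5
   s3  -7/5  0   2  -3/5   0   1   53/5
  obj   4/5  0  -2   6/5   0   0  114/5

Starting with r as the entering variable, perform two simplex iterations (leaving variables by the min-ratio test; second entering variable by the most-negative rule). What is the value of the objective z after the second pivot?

145/4

Ratio test on column r — row 1: entry 0 ≤ 0; row 2: (111/5)/1 = 111/5; row 3: (53/5)/2 = 53/10. Minimum is 53/10 at row 3 (s3 leaves); pivot element 2.
Pivot on row 3; the obj-row RHS becomes 114/5 − (-2)·(53/10) = 167/5.
Next entering variable (most negative obj-row entry -3/5): p.
Ratio test on column p — row 1: (19/5)/(4/5) = 19/4; row 2: (169/10)/(19/10) = 169/19; row 3: entry -7/10 ≤ 0. Minimum is 19/4 at row 1 (q leaves); pivot element 4/5.
After the second pivot the obj-row RHS is 167/5 − (-3/5)·(19/4) = 145/4.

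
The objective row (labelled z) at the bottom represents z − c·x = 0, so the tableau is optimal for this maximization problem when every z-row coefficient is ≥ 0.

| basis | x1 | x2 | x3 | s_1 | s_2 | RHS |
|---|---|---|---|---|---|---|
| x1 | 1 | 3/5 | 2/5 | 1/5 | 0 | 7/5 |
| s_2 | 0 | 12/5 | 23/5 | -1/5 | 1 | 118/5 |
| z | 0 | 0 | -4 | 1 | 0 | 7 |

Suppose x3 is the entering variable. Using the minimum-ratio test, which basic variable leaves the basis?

x1

Column x3 entries and ratios — x1: (7/5)/(2/5) = 7/2; s_2: (118/5)/(23/5) = 118/23.
Smallest ratio is 7/2 in the row of x1, so x1 leaves.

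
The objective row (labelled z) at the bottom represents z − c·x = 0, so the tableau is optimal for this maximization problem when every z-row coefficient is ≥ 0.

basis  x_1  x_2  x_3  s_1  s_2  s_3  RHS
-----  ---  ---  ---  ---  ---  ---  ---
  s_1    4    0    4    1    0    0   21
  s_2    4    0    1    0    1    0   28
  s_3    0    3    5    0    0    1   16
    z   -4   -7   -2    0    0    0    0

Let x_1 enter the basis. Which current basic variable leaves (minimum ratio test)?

s_1

Column x_1 entries and ratios — s_1: 21/4 = 21/4; s_2: 28/4 = 7; s_3: 0 ≤ 0, skip.
Smallest ratio is 21/4 in the row of s_1, so s_1 leaves.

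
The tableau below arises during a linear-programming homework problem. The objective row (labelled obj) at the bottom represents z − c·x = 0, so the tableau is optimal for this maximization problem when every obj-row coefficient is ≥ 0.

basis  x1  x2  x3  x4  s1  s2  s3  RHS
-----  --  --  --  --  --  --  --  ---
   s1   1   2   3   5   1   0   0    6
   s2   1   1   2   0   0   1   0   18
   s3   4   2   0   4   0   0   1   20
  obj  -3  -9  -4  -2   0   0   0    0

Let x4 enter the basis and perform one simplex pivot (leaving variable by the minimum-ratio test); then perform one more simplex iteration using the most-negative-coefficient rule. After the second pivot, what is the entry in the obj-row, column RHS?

27

Ratio test on column x4 — row 1: 6/5 = 6/5; row 2: entry 0 ≤ 0; row 3: 20/4 = 5. Minimum is 6/5 at row 1 (s1 leaves); pivot element 5.
Divide row 1 by 5; eliminate column x4 from the other rows.
Second iteration: most negative obj-row entry is -41/5 in column x2, so x2 enters.
Ratio test on column x2 — row 1: (6/5)/(2/5) = 3; row 2: 18/1 = 18; row 3: (76/5)/(2/5) = 38. Minimum is 3 at row 1 (x4 leaves); pivot element 2/5.
Divide row 1 by 2/5; eliminate column x2 from the other rows.
After both pivots, the entry at the obj-row, column RHS is 27.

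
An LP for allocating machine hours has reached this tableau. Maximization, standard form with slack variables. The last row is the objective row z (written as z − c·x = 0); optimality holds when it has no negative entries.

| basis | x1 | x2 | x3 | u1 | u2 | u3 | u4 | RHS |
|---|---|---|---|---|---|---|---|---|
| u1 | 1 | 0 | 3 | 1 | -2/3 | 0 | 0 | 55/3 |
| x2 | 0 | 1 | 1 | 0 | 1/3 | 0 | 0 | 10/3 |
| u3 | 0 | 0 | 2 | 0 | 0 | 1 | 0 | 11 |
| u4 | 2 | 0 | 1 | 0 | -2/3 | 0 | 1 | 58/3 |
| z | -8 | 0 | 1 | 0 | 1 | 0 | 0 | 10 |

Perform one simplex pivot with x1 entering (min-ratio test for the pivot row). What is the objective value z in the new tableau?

262/3

Ratio test on column x1 — row 1: (55/3)/1 = 55/3; row 2: entry 0 ≤ 0; row 3: entry 0 ≤ 0; row 4: (58/3)/2 = 29/3. Minimum is 29/3 at row 4 (u4 leaves); pivot element 2.
Pivot on row 4; the z-row RHS becomes 10 − (-8)·(29/3) = 262/3.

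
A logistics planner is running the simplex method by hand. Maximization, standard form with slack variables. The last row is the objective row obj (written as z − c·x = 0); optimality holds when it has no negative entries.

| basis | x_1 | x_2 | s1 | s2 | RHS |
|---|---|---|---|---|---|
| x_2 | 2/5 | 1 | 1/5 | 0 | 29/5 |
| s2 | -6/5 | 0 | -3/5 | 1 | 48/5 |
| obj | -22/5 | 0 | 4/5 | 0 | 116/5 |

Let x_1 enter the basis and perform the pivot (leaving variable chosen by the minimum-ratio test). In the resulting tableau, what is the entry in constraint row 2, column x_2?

Ratio test on column x_1 — row 1: (29/5)/(2/5) = 29/2; row 2: entry -6/5 ≤ 0. Minimum is 29/2 at row 1 (x_2 leaves); pivot element 2/5.
Divide row 1 by 2/5; eliminate column x_1 from the other rows.
Row 2 update in column x_2: 0 − (-6/5)·(5/2) = 3.

3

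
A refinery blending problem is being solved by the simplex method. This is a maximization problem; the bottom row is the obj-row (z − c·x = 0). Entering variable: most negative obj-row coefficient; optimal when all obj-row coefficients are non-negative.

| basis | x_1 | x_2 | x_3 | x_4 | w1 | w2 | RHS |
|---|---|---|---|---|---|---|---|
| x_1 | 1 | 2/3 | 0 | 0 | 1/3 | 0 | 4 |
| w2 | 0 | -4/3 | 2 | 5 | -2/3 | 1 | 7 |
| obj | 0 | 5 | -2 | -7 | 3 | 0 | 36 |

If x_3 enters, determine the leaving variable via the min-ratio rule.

Column x_3 entries and ratios — x_1: 0 ≤ 0, skip; w2: 7/2 = 7/2.
Smallest ratio is 7/2 in the row of w2, so w2 leaves.

w2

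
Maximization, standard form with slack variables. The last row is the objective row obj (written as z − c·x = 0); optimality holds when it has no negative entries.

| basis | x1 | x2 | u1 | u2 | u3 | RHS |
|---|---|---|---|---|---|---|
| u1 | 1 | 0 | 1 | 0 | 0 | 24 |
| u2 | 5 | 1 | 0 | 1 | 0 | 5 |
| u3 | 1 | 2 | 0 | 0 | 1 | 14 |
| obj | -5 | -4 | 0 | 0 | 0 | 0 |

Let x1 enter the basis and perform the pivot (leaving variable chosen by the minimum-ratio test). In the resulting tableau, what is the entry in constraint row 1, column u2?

Ratio test on column x1 — row 1: 24/1 = 24; row 2: 5/5 = 1; row 3: 14/1 = 14. Minimum is 1 at row 2 (u2 leaves); pivot element 5.
Divide row 2 by 5; eliminate column x1 from the other rows.
Row 1 update in column u2: 0 − 1·(1/5) = -1/5.

-1/5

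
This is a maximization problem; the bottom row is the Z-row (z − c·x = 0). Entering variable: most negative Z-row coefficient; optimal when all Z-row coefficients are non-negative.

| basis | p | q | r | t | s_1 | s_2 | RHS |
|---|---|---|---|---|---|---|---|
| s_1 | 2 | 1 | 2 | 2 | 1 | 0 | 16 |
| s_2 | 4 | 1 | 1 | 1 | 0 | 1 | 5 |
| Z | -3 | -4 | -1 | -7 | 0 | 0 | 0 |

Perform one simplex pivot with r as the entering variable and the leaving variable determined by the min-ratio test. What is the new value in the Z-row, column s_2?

1

Ratio test on column r — row 1: 16/2 = 8; row 2: 5/1 = 5. Minimum is 5 at row 2 (s_2 leaves); pivot element 1.
Divide row 2 by 1; eliminate column r from the other rows.
Z-row update in column s_2: 0 − (-1)·1 = 1.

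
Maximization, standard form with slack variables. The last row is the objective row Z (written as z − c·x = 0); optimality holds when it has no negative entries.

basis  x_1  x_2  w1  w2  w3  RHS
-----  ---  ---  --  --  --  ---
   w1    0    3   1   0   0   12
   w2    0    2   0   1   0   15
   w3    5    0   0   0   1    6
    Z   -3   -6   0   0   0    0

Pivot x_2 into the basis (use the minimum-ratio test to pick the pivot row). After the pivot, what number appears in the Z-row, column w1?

2

Ratio test on column x_2 — row 1: 12/3 = 4; row 2: 15/2 = 15/2; row 3: entry 0 ≤ 0. Minimum is 4 at row 1 (w1 leaves); pivot element 3.
Divide row 1 by 3; eliminate column x_2 from the other rows.
Z-row update in column w1: 0 − (-6)·(1/3) = 2.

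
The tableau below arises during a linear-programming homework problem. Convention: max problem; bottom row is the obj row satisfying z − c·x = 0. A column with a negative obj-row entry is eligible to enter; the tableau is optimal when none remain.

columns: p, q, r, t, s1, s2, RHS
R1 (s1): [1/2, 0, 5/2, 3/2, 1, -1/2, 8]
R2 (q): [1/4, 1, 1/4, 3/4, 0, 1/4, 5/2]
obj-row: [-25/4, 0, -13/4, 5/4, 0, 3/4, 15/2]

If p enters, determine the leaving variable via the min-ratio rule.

Column p entries and ratios — s1: 8/(1/2) = 16; q: (5/2)/(1/4) = 10.
Smallest ratio is 10 in the row of q, so q leaves.

q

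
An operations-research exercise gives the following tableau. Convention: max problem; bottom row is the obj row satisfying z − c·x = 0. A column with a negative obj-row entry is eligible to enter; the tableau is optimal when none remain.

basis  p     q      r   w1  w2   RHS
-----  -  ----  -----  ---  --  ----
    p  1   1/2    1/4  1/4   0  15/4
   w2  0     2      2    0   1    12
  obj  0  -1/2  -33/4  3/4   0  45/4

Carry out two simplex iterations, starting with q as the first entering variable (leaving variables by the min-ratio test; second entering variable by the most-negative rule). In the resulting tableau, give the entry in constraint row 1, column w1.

1/4

Ratio test on column q — row 1: (15/4)/(1/2) = 15/2; row 2: 12/2 = 6. Minimum is 6 at row 2 (w2 leaves); pivot element 2.
Divide row 2 by 2; eliminate column q from the other rows.
Second iteration: most negative obj-row entry is -31/4 in column r, so r enters.
Ratio test on column r — row 1: entry -1/4 ≤ 0; row 2: 6/1 = 6. Minimum is 6 at row 2 (q leaves); pivot element 1.
Divide row 2 by 1; eliminate column r from the other rows.
After both pivots, the entry at constraint row 1, column w1 is 1/4.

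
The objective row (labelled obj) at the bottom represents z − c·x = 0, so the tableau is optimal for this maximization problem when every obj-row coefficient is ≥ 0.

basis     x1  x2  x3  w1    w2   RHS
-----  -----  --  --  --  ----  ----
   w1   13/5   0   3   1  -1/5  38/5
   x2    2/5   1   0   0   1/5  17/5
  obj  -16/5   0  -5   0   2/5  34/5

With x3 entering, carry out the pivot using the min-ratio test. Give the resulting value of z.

292/15

Ratio test on column x3 — row 1: (38/5)/3 = 38/15; row 2: entry 0 ≤ 0. Minimum is 38/15 at row 1 (w1 leaves); pivot element 3.
Pivot on row 1; the obj-row RHS becomes 34/5 − (-5)·(38/15) = 292/15.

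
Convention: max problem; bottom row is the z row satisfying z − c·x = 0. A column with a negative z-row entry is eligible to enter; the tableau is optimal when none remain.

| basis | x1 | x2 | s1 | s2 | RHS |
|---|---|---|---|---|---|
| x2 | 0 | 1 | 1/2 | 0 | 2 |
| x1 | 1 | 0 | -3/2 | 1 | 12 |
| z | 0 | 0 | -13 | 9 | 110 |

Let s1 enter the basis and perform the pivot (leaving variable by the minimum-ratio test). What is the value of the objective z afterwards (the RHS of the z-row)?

Ratio test on column s1 — row 1: 2/(1/2) = 4; row 2: entry -3/2 ≤ 0. Minimum is 4 at row 1 (x2 leaves); pivot element 1/2.
Pivot on row 1; the z-row RHS becomes 110 − (-13)·4 = 162.

162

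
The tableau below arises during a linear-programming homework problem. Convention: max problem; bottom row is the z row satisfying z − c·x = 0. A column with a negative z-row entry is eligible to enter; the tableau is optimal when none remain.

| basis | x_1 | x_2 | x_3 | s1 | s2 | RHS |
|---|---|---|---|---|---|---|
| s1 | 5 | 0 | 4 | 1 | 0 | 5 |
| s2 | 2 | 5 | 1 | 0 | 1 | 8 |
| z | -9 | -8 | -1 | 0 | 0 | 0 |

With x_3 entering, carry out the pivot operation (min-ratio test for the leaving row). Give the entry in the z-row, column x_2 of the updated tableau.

-8

Ratio test on column x_3 — row 1: 5/4 = 5/4; row 2: 8/1 = 8. Minimum is 5/4 at row 1 (s1 leaves); pivot element 4.
Divide row 1 by 4; eliminate column x_3 from the other rows.
z-row update in column x_2: -8 − (-1)·0 = -8.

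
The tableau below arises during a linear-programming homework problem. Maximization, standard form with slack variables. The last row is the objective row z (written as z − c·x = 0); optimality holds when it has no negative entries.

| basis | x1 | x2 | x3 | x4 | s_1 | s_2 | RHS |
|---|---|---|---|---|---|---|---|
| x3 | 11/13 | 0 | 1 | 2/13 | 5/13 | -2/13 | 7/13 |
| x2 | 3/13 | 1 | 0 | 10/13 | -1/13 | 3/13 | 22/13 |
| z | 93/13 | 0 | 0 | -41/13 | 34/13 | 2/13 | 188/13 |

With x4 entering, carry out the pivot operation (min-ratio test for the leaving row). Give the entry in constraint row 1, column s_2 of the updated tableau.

-1/5

Ratio test on column x4 — row 1: (7/13)/(2/13) = 7/2; row 2: (22/13)/(10/13) = 11/5. Minimum is 11/5 at row 2 (x2 leaves); pivot element 10/13.
Divide row 2 by 10/13; eliminate column x4 from the other rows.
Row 1 update in column s_2: -2/13 − (2/13)·(3/10) = -1/5.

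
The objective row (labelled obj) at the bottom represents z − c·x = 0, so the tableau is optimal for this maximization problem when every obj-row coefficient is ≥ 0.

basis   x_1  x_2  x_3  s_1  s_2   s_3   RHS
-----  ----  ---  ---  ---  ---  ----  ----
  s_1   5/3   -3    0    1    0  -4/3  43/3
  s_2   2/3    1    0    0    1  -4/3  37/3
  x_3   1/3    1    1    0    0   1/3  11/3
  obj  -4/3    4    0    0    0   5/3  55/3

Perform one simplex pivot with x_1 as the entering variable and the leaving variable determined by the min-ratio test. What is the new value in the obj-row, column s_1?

4/5

Ratio test on column x_1 — row 1: (43/3)/(5/3) = 43/5; row 2: (37/3)/(2/3) = 37/2; row 3: (11/3)/(1/3) = 11. Minimum is 43/5 at row 1 (s_1 leaves); pivot element 5/3.
Divide row 1 by 5/3; eliminate column x_1 from the other rows.
obj-row update in column s_1: 0 − (-4/3)·(3/5) = 4/5.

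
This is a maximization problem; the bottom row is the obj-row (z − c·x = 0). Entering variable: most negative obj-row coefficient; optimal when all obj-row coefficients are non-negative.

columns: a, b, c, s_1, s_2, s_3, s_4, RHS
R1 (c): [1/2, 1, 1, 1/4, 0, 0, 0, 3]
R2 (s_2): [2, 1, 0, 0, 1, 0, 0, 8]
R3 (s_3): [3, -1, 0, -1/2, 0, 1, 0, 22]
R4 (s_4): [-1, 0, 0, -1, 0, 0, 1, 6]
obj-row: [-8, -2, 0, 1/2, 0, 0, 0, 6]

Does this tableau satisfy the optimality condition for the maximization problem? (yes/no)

no

The obj-row has a negative entry -8 in column a, so it is not optimal.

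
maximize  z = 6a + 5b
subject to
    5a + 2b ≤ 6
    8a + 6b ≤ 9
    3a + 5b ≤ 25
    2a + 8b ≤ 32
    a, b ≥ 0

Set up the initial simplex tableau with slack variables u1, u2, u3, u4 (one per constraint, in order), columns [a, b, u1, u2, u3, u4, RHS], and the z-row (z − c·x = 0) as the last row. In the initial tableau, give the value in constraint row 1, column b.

Constraint 1 has coefficient 2 on b.

2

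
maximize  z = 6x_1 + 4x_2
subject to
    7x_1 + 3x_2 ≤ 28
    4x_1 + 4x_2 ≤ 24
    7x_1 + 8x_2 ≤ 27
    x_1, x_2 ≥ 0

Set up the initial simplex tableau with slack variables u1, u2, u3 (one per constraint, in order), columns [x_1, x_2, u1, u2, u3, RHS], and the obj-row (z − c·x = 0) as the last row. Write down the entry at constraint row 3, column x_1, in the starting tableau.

Constraint 3 has coefficient 7 on x_1.

7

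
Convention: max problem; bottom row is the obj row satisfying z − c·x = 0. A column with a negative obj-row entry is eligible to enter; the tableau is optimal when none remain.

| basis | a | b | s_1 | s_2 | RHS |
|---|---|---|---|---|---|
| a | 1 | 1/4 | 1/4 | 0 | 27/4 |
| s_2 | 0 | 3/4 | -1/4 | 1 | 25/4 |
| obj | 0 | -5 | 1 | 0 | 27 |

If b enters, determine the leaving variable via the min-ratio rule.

s_2

Column b entries and ratios — a: (27/4)/(1/4) = 27; s_2: (25/4)/(3/4) = 25/3.
Smallest ratio is 25/3 in the row of s_2, so s_2 leaves.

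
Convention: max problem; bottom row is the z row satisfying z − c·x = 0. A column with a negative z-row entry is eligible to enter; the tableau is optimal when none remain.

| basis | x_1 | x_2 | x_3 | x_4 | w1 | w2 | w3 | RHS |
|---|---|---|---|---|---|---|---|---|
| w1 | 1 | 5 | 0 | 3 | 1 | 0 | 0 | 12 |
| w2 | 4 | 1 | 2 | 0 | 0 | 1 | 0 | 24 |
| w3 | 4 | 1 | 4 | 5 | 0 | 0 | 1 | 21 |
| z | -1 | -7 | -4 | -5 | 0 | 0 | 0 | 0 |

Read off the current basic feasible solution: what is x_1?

0

x_1 is not in the basis, so in the current basic feasible solution x_1 = 0.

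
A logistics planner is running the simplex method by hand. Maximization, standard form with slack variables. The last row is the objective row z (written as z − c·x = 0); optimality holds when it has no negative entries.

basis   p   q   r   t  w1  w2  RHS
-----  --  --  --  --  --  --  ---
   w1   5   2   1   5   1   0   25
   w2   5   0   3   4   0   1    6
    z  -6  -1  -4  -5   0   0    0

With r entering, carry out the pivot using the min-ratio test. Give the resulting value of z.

8

Ratio test on column r — row 1: 25/1 = 25; row 2: 6/3 = 2. Minimum is 2 at row 2 (w2 leaves); pivot element 3.
Pivot on row 2; the z-row RHS becomes 0 − (-4)·2 = 8.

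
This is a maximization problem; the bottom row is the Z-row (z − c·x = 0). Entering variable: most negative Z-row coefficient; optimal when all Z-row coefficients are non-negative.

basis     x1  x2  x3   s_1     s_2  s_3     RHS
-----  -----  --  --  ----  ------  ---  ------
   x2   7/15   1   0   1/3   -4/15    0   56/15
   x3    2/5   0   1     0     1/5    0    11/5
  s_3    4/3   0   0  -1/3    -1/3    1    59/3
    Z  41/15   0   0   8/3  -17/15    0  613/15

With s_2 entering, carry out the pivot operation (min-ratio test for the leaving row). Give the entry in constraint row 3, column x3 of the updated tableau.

Ratio test on column s_2 — row 1: entry -4/15 ≤ 0; row 2: (11/5)/(1/5) = 11; row 3: entry -1/3 ≤ 0. Minimum is 11 at row 2 (x3 leaves); pivot element 1/5.
Divide row 2 by 1/5; eliminate column s_2 from the other rows.
Row 3 update in column x3: 0 − (-1/3)·5 = 5/3.

5/3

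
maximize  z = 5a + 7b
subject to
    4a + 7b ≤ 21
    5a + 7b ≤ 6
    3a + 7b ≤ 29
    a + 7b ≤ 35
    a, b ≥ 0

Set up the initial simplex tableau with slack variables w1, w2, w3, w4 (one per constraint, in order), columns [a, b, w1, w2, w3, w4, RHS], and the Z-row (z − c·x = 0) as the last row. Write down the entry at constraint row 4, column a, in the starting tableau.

1

Constraint 4 has coefficient 1 on a.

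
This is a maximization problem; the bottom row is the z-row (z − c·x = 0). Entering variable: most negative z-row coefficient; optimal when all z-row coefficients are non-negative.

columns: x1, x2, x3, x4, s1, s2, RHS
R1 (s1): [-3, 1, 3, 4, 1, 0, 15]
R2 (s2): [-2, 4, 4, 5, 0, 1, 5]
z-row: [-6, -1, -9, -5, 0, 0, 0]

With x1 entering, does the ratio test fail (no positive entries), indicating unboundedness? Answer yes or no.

Every constraint-row entry in column x1 is ≤ 0, so increasing x1 is unbounded.

yes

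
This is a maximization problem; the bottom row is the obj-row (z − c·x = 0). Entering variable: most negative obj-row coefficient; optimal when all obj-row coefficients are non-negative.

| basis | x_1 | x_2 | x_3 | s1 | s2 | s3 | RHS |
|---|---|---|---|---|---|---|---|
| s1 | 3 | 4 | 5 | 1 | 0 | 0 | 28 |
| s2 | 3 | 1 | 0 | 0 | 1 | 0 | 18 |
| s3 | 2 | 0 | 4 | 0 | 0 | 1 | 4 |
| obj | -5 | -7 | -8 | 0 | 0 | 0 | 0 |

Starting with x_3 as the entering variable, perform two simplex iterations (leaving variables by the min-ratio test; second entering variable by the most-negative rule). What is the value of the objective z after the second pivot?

Ratio test on column x_3 — row 1: 28/5 = 28/5; row 2: entry 0 ≤ 0; row 3: 4/4 = 1. Minimum is 1 at row 3 (s3 leaves); pivot element 4.
Pivot on row 3; the obj-row RHS becomes 0 − (-8)·1 = 8.
Next entering variable (most negative obj-row entry -7): x_2.
Ratio test on column x_2 — row 1: 23/4 = 23/4; row 2: 18/1 = 18; row 3: entry 0 ≤ 0. Minimum is 23/4 at row 1 (s1 leaves); pivot element 4.
After the second pivot the obj-row RHS is 8 − (-7)·(23/4) = 193/4.

193/4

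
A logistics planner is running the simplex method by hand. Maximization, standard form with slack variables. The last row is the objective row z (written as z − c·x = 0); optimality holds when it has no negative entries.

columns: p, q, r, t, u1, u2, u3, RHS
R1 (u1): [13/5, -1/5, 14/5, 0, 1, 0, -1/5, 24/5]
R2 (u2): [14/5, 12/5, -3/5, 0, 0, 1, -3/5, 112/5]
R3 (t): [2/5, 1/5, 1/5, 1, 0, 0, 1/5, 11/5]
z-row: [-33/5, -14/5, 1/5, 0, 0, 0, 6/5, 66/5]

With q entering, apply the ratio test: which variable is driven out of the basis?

u2

Column q entries and ratios — u1: -1/5 ≤ 0, skip; u2: (112/5)/(12/5) = 28/3; t: (11/5)/(1/5) = 11.
Smallest ratio is 28/3 in the row of u2, so u2 leaves.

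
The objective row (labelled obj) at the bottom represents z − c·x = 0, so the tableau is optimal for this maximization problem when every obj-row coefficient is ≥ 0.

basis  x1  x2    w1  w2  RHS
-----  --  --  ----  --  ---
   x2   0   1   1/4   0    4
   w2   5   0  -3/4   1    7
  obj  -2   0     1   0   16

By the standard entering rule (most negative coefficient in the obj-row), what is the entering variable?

x1

Negative obj-row entries: x1: -2.
The most negative is -2 in column x1, so x1 enters.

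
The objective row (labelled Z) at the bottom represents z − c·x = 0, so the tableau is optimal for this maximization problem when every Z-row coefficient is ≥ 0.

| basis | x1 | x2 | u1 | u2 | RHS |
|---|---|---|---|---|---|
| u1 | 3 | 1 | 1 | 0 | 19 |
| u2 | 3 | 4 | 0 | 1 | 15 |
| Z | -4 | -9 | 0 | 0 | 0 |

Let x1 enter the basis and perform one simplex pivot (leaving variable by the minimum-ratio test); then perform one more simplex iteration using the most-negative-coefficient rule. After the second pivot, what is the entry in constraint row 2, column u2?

1/4

Ratio test on column x1 — row 1: 19/3 = 19/3; row 2: 15/3 = 5. Minimum is 5 at row 2 (u2 leaves); pivot element 3.
Divide row 2 by 3; eliminate column x1 from the other rows.
Second iteration: most negative Z-row entry is -11/3 in column x2, so x2 enters.
Ratio test on column x2 — row 1: entry -3 ≤ 0; row 2: 5/(4/3) = 15/4. Minimum is 15/4 at row 2 (x1 leaves); pivot element 4/3.
Divide row 2 by 4/3; eliminate column x2 from the other rows.
After both pivots, the entry at constraint row 2, column u2 is 1/4.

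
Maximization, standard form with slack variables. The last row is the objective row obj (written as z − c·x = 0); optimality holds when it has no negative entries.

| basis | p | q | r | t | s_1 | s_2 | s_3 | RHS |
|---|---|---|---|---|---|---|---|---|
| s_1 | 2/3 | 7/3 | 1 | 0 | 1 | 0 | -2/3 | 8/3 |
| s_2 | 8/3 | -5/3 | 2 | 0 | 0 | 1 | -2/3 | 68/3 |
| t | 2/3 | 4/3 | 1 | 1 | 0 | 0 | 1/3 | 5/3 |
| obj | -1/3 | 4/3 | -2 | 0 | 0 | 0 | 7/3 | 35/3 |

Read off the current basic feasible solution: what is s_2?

68/3

s_2 is basic (row 2); its value is the RHS of that row, 68/3.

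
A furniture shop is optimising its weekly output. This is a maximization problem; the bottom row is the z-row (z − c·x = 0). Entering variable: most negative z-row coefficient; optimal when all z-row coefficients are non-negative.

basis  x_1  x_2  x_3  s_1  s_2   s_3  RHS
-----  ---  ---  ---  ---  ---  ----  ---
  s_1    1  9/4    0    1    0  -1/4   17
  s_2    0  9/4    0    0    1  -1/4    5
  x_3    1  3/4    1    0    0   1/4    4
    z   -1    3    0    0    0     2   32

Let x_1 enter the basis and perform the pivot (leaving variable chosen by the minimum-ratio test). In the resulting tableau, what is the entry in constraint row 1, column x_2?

Ratio test on column x_1 — row 1: 17/1 = 17; row 2: entry 0 ≤ 0; row 3: 4/1 = 4. Minimum is 4 at row 3 (x_3 leaves); pivot element 1.
Divide row 3 by 1; eliminate column x_1 from the other rows.
Row 1 update in column x_2: 9/4 − 1·(3/4) = 3/2.

3/2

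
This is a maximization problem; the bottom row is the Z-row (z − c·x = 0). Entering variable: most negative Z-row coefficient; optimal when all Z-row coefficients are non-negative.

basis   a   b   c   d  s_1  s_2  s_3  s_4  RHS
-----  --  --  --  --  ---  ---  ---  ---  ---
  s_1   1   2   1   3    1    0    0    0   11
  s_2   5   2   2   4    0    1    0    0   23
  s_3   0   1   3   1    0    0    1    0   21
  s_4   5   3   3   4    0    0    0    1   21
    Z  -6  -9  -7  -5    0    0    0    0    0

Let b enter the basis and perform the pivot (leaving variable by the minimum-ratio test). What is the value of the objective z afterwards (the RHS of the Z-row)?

99/2

Ratio test on column b — row 1: 11/2 = 11/2; row 2: 23/2 = 23/2; row 3: 21/1 = 21; row 4: 21/3 = 7. Minimum is 11/2 at row 1 (s_1 leaves); pivot element 2.
Pivot on row 1; the Z-row RHS becomes 0 − (-9)·(11/2) = 99/2.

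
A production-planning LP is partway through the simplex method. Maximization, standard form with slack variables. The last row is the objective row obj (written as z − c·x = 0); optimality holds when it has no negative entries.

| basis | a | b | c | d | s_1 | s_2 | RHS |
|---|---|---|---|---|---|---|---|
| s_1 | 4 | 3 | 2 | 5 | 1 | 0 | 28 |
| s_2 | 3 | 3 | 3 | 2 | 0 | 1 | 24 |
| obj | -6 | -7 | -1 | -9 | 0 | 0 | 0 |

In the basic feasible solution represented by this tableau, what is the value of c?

0

c is not in the basis, so in the current basic feasible solution c = 0.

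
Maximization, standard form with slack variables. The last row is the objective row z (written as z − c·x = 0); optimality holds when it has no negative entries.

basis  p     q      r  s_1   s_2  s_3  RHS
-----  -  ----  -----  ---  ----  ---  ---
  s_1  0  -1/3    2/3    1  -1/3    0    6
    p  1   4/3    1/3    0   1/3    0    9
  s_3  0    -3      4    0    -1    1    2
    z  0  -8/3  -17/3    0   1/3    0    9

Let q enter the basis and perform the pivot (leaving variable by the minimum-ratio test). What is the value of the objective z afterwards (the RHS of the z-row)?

27

Ratio test on column q — row 1: entry -1/3 ≤ 0; row 2: 9/(4/3) = 27/4; row 3: entry -3 ≤ 0. Minimum is 27/4 at row 2 (p leaves); pivot element 4/3.
Pivot on row 2; the z-row RHS becomes 9 − (-8/3)·(27/4) = 27.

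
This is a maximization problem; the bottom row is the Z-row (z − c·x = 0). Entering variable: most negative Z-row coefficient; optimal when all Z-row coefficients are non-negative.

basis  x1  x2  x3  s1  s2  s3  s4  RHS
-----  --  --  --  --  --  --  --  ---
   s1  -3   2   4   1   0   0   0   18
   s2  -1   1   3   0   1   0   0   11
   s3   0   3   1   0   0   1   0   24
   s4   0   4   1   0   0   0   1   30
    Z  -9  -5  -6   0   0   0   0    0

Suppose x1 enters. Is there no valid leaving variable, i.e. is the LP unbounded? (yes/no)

yes

Every constraint-row entry in column x1 is ≤ 0, so increasing x1 is unbounded.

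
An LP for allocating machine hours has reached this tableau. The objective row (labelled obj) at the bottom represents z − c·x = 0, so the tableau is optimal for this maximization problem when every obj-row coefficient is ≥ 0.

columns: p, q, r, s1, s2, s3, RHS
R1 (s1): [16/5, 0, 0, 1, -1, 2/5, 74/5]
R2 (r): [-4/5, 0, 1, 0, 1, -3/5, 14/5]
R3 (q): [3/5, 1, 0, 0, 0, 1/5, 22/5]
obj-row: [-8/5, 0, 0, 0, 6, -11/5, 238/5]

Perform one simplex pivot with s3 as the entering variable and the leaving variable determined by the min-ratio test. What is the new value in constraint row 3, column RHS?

22

Ratio test on column s3 — row 1: (74/5)/(2/5) = 37; row 2: entry -3/5 ≤ 0; row 3: (22/5)/(1/5) = 22. Minimum is 22 at row 3 (q leaves); pivot element 1/5.
Divide row 3 by 1/5; eliminate column s3 from the other rows.
In the new row 3, the RHS entry is the old entry divided by the pivot: (22/5)/(1/5) = 22.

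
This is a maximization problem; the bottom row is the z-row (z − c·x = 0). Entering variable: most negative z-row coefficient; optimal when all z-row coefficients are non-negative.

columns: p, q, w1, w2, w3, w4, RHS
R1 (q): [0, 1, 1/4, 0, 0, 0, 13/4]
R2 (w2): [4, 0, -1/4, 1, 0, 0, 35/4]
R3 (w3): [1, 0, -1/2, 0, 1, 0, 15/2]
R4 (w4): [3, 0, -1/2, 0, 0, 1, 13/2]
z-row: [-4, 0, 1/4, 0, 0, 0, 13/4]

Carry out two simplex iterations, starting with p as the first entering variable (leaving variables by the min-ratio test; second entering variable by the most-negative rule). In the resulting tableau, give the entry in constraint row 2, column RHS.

Ratio test on column p — row 1: entry 0 ≤ 0; row 2: (35/4)/4 = 35/16; row 3: (15/2)/1 = 15/2; row 4: (13/2)/3 = 13/6. Minimum is 13/6 at row 4 (w4 leaves); pivot element 3.
Divide row 4 by 3; eliminate column p from the other rows.
Second iteration: most negative z-row entry is -5/12 in column w1, so w1 enters.
Ratio test on column w1 — row 1: (13/4)/(1/4) = 13; row 2: (1/12)/(5/12) = 1/5; row 3: entry -1/3 ≤ 0; row 4: entry -1/6 ≤ 0. Minimum is 1/5 at row 2 (w2 leaves); pivot element 5/12.
Divide row 2 by 5/12; eliminate column w1 from the other rows.
After both pivots, the entry at constraint row 2, column RHS is 1/5.

1/5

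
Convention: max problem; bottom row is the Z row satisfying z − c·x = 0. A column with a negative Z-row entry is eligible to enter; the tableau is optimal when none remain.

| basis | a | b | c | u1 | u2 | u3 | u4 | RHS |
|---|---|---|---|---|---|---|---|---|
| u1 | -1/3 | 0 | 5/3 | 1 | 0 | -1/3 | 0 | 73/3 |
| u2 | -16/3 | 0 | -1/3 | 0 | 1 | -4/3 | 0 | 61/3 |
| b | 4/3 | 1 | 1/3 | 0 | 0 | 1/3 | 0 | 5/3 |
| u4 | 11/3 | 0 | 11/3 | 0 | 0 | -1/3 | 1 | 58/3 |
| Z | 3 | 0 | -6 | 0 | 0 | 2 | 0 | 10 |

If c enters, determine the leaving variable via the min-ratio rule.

Column c entries and ratios — u1: (73/3)/(5/3) = 73/5; u2: -1/3 ≤ 0, skip; b: (5/3)/(1/3) = 5; u4: (58/3)/(11/3) = 58/11.
Smallest ratio is 5 in the row of b, so b leaves.

b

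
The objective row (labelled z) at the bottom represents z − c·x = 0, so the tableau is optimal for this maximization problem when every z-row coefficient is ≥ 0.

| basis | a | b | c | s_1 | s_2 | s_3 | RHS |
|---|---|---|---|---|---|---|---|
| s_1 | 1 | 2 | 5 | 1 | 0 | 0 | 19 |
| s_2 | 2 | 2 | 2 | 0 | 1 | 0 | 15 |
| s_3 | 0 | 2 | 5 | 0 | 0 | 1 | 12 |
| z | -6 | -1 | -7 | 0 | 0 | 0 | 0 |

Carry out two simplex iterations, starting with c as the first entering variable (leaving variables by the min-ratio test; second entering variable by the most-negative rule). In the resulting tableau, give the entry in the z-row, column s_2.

3

Ratio test on column c — row 1: 19/5 = 19/5; row 2: 15/2 = 15/2; row 3: 12/5 = 12/5. Minimum is 12/5 at row 3 (s_3 leaves); pivot element 5.
Divide row 3 by 5; eliminate column c from the other rows.
Second iteration: most negative z-row entry is -6 in column a, so a enters.
Ratio test on column a — row 1: 7/1 = 7; row 2: (51/5)/2 = 51/10; row 3: entry 0 ≤ 0. Minimum is 51/10 at row 2 (s_2 leaves); pivot element 2.
Divide row 2 by 2; eliminate column a from the other rows.
After both pivots, the entry at the z-row, column s_2 is 3.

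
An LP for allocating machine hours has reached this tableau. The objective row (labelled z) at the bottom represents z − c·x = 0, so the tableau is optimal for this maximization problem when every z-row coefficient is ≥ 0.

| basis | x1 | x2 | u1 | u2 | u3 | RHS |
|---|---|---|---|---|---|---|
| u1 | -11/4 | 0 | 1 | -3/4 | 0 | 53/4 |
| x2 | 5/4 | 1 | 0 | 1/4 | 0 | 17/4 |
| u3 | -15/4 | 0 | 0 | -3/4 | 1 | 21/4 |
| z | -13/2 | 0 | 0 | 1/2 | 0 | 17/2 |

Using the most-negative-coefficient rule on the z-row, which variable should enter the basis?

x1

Negative z-row entries: x1: -13/2.
The most negative is -13/2 in column x1, so x1 enters.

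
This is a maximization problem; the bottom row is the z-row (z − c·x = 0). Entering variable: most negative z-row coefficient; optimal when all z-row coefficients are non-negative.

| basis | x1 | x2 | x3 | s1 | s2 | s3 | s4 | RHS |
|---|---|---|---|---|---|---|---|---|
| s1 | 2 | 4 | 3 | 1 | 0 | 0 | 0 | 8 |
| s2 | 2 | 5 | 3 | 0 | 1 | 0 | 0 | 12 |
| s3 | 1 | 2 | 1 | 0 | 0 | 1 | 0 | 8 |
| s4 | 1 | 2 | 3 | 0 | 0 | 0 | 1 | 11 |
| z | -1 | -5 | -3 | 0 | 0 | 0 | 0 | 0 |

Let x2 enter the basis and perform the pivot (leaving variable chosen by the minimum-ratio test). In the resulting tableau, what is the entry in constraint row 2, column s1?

Ratio test on column x2 — row 1: 8/4 = 2; row 2: 12/5 = 12/5; row 3: 8/2 = 4; row 4: 11/2 = 11/2. Minimum is 2 at row 1 (s1 leaves); pivot element 4.
Divide row 1 by 4; eliminate column x2 from the other rows.
Row 2 update in column s1: 0 − 5·(1/4) = -5/4.

-5/4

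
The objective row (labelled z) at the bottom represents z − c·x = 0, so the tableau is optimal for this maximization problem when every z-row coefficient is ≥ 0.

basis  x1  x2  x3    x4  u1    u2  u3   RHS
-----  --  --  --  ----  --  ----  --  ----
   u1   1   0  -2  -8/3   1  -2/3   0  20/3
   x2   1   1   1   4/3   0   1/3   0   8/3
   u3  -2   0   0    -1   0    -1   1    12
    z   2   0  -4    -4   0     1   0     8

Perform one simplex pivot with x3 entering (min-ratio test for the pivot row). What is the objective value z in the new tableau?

56/3

Ratio test on column x3 — row 1: entry -2 ≤ 0; row 2: (8/3)/1 = 8/3; row 3: entry 0 ≤ 0. Minimum is 8/3 at row 2 (x2 leaves); pivot element 1.
Pivot on row 2; the z-row RHS becomes 8 − (-4)·(8/3) = 56/3.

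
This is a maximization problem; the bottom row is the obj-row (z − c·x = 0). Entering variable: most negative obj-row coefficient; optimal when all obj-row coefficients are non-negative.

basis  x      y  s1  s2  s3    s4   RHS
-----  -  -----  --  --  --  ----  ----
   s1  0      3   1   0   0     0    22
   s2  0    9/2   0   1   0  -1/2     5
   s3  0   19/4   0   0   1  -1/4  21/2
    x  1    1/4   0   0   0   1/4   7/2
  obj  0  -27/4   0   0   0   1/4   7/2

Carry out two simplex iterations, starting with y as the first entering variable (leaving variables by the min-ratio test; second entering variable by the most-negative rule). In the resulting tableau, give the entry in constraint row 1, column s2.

Ratio test on column y — row 1: 22/3 = 22/3; row 2: 5/(9/2) = 10/9; row 3: (21/2)/(19/4) = 42/19; row 4: (7/2)/(1/4) = 14. Minimum is 10/9 at row 2 (s2 leaves); pivot element 9/2.
Divide row 2 by 9/2; eliminate column y from the other rows.
Second iteration: most negative obj-row entry is -1/2 in column s4, so s4 enters.
Ratio test on column s4 — row 1: (56/3)/(1/3) = 56; row 2: entry -1/9 ≤ 0; row 3: (47/9)/(5/18) = 94/5; row 4: (29/9)/(5/18) = 58/5. Minimum is 58/5 at row 4 (x leaves); pivot element 5/18.
Divide row 4 by 5/18; eliminate column s4 from the other rows.
After both pivots, the entry at constraint row 1, column s2 is -3/5.

-3/5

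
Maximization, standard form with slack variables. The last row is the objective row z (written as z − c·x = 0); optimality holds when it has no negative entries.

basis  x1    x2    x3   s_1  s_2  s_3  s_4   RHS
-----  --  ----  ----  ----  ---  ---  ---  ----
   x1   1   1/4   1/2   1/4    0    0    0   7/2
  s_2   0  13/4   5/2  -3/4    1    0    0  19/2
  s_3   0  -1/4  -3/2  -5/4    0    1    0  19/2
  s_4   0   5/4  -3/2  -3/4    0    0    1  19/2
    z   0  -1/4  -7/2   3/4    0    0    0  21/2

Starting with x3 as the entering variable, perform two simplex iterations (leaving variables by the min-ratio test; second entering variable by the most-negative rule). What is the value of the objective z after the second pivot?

Ratio test on column x3 — row 1: (7/2)/(1/2) = 7; row 2: (19/2)/(5/2) = 19/5; row 3: entry -3/2 ≤ 0; row 4: entry -3/2 ≤ 0. Minimum is 19/5 at row 2 (s_2 leaves); pivot element 5/2.
Pivot on row 2; the z-row RHS becomes 21/2 − (-7/2)·(19/5) = 119/5.
Next entering variable (most negative z-row entry -3/10): s_1.
Ratio test on column s_1 — row 1: (8/5)/(2/5) = 4; row 2: entry -3/10 ≤ 0; row 3: entry -17/10 ≤ 0; row 4: entry -6/5 ≤ 0. Minimum is 4 at row 1 (x1 leaves); pivot element 2/5.
After the second pivot the z-row RHS is 119/5 − (-3/10)·4 = 25.

25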